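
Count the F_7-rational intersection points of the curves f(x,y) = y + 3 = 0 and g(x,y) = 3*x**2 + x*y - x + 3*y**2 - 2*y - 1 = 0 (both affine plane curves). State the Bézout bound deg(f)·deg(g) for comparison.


Common zeros: ∅; count = 0; Bézout bound = 2.

deg(f) = 1, deg(g) = 2, so Bézout bound = 2.
Scan x ∈ F_7. For each x, list the y ∈ F_7 with f(x, y) ≡ 0 and those with g(x, y) ≡ 0 (mod 7); the common zeros in that column are the intersection.
  x = 0: f ≡ 0 at y ∈ {4}; g ≡ 0 at y ∈ {1, 2}; common: ∅.
  x = 1: f ≡ 0 at y ∈ {4}; g ≡ 0 at y ∈ ∅; common: ∅.
  x = 2: f ≡ 0 at y ∈ {4}; g ≡ 0 at y ∈ {2, 5}; common: ∅.
  x = 3: f ≡ 0 at y ∈ {4}; g ≡ 0 at y ∈ ∅; common: ∅.
  x = 4: f ≡ 0 at y ∈ {4}; g ≡ 0 at y ∈ ∅; common: ∅.
  x = 5: f ≡ 0 at y ∈ {4}; g ≡ 0 at y ∈ {3}; common: ∅.
  x = 6: f ≡ 0 at y ∈ {4}; g ≡ 0 at y ∈ {3, 5}; common: ∅.
Collecting: common zeros = ∅, so the count is 0.
Comparison with the Bézout bound: 0 ≤ 2 = deg(f)·deg(g), as expected for curves with no common component (the affine F_7-count falls short of the bound because intersections may lie at infinity, over extension fields, or carry multiplicity).


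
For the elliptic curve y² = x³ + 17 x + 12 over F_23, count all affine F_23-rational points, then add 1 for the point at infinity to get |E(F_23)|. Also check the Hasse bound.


Affine points = {(0, 9), (0, 14), (2, 10), (2, 13), (4, 11), (4, 12), (6, 10), (6, 13), (8, 4), (8, 19), (10, 3), (10, 20), (11, 9), (11, 14), (12, 9), (12, 14), (14, 2), (14, 21), (15, 10), (15, 13), (17, 4), (17, 19), (18, 3), (18, 20), (19, 8), (19, 15), (20, 7), (20, 16), (21, 4), (21, 19)}; affine count = 30; |E(F_23)| = 31.

Discriminant check: Δ ∝ 4a³ + 27b² = 4·17³ + 27·12² = 4·4913 + 27·144 ≡ 11 (mod 23). Nonzero ⇒ E is nonsingular.
For each x ∈ F_23, compute rhs = x³ + 17·x + 12 mod 23, then count y ∈ F_23 with y² ≡ rhs.
  x = 0: rhs = 12, matching y values: 9, 14 (2 points).
  x = 1: rhs = 7, matching y values: none (0 points).
  x = 2: rhs = 8, matching y values: 10, 13 (2 points).
  x = 3: rhs = 21, matching y values: none (0 points).
  x = 4: rhs = 6, matching y values: 11, 12 (2 points).
  x = 5: rhs = 15, matching y values: none (0 points).
  x = 6: rhs = 8, matching y values: 10, 13 (2 points).
  x = 7: rhs = 14, matching y values: none (0 points).
  x = 8: rhs = 16, matching y values: 4, 19 (2 points).
  x = 9: rhs = 20, matching y values: none (0 points).
  x = 10: rhs = 9, matching y values: 3, 20 (2 points).
  x = 11: rhs = 12, matching y values: 9, 14 (2 points).
  x = 12: rhs = 12, matching y values: 9, 14 (2 points).
  x = 13: rhs = 15, matching y values: none (0 points).
  x = 14: rhs = 4, matching y values: 2, 21 (2 points).
  x = 15: rhs = 8, matching y values: 10, 13 (2 points).
  x = 16: rhs = 10, matching y values: none (0 points).
  x = 17: rhs = 16, matching y values: 4, 19 (2 points).
  x = 18: rhs = 9, matching y values: 3, 20 (2 points).
  x = 19: rhs = 18, matching y values: 8, 15 (2 points).
  x = 20: rhs = 3, matching y values: 7, 16 (2 points).
  x = 21: rhs = 16, matching y values: 4, 19 (2 points).
  x = 22: rhs = 17, matching y values: none (0 points).
Total affine count: 30.
Full point count |E(F_23)| = 30 + 1 = 31.
Hasse bound: |31 − (23+1)| = |7| = 7 ≤ 2√23 ≈ 9.5917 ✓.


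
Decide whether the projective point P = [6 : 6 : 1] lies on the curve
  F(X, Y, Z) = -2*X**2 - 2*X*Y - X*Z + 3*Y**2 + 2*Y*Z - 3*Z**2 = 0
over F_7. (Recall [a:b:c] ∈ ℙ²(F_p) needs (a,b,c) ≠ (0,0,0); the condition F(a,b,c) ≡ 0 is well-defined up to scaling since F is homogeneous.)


F(6,6,1) ≡ 2 (mod 7); P is NOT on the curve.

Evaluate F(6, 6, 1) term-by-term (mod 7).
  -2*X**2 ↦ -2·36·1·1 = -72
  -2*X*Y ↦ -2·6·6·1 = -72
  -X*Z ↦ -1·6·1·1 = -6
  3*Y**2 ↦ 3·1·36·1 = 108
  2*Y*Z ↦ 2·1·6·1 = 12
  -3*Z**2 ↦ -3·1·1·1 = -3
Sum: F(6, 6, 1) = (-72) + (-72) + (-6) + (108) + (12) + (-3) = -33.
Reducing mod 7: -33 ≡ 2 (mod 7).
Since F(a, b, c) ≡ 2 ≠ 0 (mod 7), P does NOT lie on the curve.


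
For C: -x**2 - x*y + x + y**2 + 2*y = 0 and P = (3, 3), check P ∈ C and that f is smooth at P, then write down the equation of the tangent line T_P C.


Tangent line at P: -8*x + 5*y + 9 = 0.

Step 1: f(3, 3) = 0, so P lies on C.
Step 2: partial derivatives
  f_x(x, y) = -2*x - y + 1, f_y(x, y) = -x + 2*y + 2.
  f_x(P) = -8, f_y(P) = 5 (gradient nonzero, so P is smooth).
Step 3: tangent line at P: -8·(x − 3) + 5·(y − 3) = 0.
Expanding: -8*x + 5*y + 9 = 0.


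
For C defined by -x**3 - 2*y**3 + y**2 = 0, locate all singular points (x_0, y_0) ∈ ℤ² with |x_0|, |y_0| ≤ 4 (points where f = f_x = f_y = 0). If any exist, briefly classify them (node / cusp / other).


Singular points: {(0, 0)}; classification: cusp.

Compute partial derivatives:
  f_x = -3*x**2.
  f_y = -6*y**2 + 2*y.
Scan x_0 ∈ {−4, ..., 4}. For each x_0, f_y(x_0, y) is a polynomial in y; find its integer roots y ∈ {−4, ..., 4}, then test f_x and f at those candidates.
  x = -4: f_y(-4, y) = -6*y**2 + 2*y; vanishes at y ∈ {0}. (-4, 0): f_x = -48 ≠ 0.
  x = -3: f_y(-3, y) = -6*y**2 + 2*y; vanishes at y ∈ {0}. (-3, 0): f_x = -27 ≠ 0.
  x = -2: f_y(-2, y) = -6*y**2 + 2*y; vanishes at y ∈ {0}. (-2, 0): f_x = -12 ≠ 0.
  x = -1: f_y(-1, y) = -6*y**2 + 2*y; vanishes at y ∈ {0}. (-1, 0): f_x = -3 ≠ 0.
  x = 0: f_y(0, y) = -6*y**2 + 2*y; vanishes at y ∈ {0}. (0, 0): f_x = 0, f = 0 — SINGULAR.
  x = 1: f_y(1, y) = -6*y**2 + 2*y; vanishes at y ∈ {0}. (1, 0): f_x = -3 ≠ 0.
  x = 2: f_y(2, y) = -6*y**2 + 2*y; vanishes at y ∈ {0}. (2, 0): f_x = -12 ≠ 0.
  x = 3: f_y(3, y) = -6*y**2 + 2*y; vanishes at y ∈ {0}. (3, 0): f_x = -27 ≠ 0.
  x = 4: f_y(4, y) = -6*y**2 + 2*y; vanishes at y ∈ {0}. (4, 0): f_x = -48 ≠ 0.
Only singular point on the grid: (0, 0).
Classify: substitute x = 0 + u, y = 0 + v and expand: f = -u**3 - 2*v**3 + v**2.
No constant or linear terms (consistent with a singular point). Quadratic part: v**2. Cubic part: -u**3 - 2*v**3.
The quadratic part v**2 is a perfect square, so there is a single (double) tangent line v = 0, i.e. y = 0. Restricting the cubic part to that line (v = 0) leaves -u**3 ≠ 0, so f is not divisible by v and the branch is v² ≈ u**3 to lowest order — this is a cusp.
Classification: cusp.


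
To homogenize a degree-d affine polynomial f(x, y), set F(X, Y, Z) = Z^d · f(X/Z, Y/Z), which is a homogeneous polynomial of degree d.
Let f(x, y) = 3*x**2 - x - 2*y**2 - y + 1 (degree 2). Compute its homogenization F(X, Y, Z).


F(X, Y, Z) = 3*X**2 - X*Z - 2*Y**2 - Y*Z + Z**2

deg(f) = 2.
Substitute x = X/Z, y = Y/Z into f, then multiply by Z^2.
  monomial 3·x^2·y^0 ↦ 3·X^2·Y^0·Z^0.
  monomial -1·x^1·y^0 ↦ -1·X^1·Y^0·Z^1.
  monomial -2·x^0·y^2 ↦ -2·X^0·Y^2·Z^0.
  monomial -1·x^0·y^1 ↦ -1·X^0·Y^1·Z^1.
  monomial 1·x^0·y^0 ↦ 1·X^0·Y^0·Z^2.
Collecting: F(X, Y, Z) = 3*X**2 - X*Z - 2*Y**2 - Y*Z + Z**2.


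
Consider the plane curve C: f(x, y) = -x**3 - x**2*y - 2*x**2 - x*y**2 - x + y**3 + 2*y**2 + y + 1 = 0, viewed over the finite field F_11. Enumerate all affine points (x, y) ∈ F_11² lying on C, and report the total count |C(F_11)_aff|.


Affine F_11-points: {(0, 8), (1, 3), (1, 4), (3, 1), (4, 0), (4, 5), (4, 8), (5, 2), (6, 3), (8, 1), (8, 8), (10, 3)}; count = 12.

For each of the 121 pairs (x, y) ∈ F_11², evaluate f(x, y) mod 11. Record the zeros.
  x = 0: [0↦1, 1↦5, 2↦8, 3↦5, 4↦2, 5↦5, 6↦9, 7↦9, 8↦0, 9↦10, 10↦1]  zeros at y ∈ {8}
  x = 1: [0↦8, 1↦10, 2↦9, 3↦0, 4↦0, 5↦4, 6↦7, 7↦4, 8↦1, 9↦4, 10↦8]  zeros at y ∈ {3, 4}
  x = 2: [0↦5, 1↦3, 2↦7, 3↦1, 4↦2, 5↦5, 6↦5, 7↦8, 8↦9, 9↦3, 10↦7]  zeros at y ∈ ∅
  x = 3: [0↦8, 1↦0, 2↦7, 3↦2, 4↦2, 5↦2, 6↦8, 7↦4, 8↦7, 9↦1, 10↦3]  zeros at y ∈ {1}
  x = 4: [0↦0, 1↦6, 2↦3, 3↦8, 4↦5, 5↦0, 6↦10, 7↦8, 8↦0, 9↦3, 10↦1]  zeros at y ∈ {0, 5, 8}
  x = 5: [0↦8, 1↦4, 2↦0, 3↦2, 4↦5, 5↦4, 6↦5, 7↦3, 8↦4, 9↦3, 10↦6]  zeros at y ∈ {2}
  x = 6: [0↦4, 1↦10, 2↦3, 3↦0, 4↦7, 5↦8, 6↦9, 7↦5, 8↦2, 9↦6, 10↦1]  zeros at y ∈ {3}
  x = 7: [0↦4, 1↦7, 2↦6, 3↦7, 4↦5, 5↦6, 6↦5, 7↦8, 8↦10, 9↦6, 10↦2]  zeros at y ∈ ∅
  x = 8: [0↦2, 1↦0, 2↦3, 3↦6, 4↦4, 5↦3, 6↦9, 7↦6, 8↦0, 9↦8, 10↦3]  zeros at y ∈ {1, 8}
  x = 9: [0↦3, 1↦5, 2↦10, 3↦2, 4↦9, 5↦4, 6↦4, 7↦4, 8↦10, 9↦6, 10↦9]  zeros at y ∈ ∅
  x = 10: [0↦1, 1↦5, 2↦10, 3↦0, 4↦3, 5↦3, 6↦6, 7↦7, 8↦1, 9↦5, 10↦3]  zeros at y ∈ {3}
Collecting zeros: affine points = {(0, 8), (1, 3), (1, 4), (3, 1), (4, 0), (4, 5), (4, 8), (5, 2), (6, 3), (8, 1), (8, 8), (10, 3)}.
Total count |C(F_11)_aff| = 12.


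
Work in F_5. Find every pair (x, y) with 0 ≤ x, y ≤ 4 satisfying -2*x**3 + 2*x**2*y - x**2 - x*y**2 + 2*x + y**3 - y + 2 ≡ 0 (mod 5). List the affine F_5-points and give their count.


Affine F_5-points: {(2, 2), (3, 0), (3, 1), (3, 2), (4, 2), (4, 3), (4, 4)}; count = 7.

For each of the 25 pairs (x, y) ∈ F_5², evaluate f(x, y) mod 5. Record the zeros.
  x = 0: [0↦2, 1↦2, 2↦3, 3↦1, 4↦2]  zeros at y ∈ ∅
  x = 1: [0↦1, 1↦2, 2↦2, 3↦2, 4↦3]  zeros at y ∈ ∅
  x = 2: [0↦1, 1↦2, 2↦0, 3↦1, 4↦1]  zeros at y ∈ {2}
  x = 3: [0↦0, 1↦0, 2↦0, 3↦1, 4↦4]  zeros at y ∈ {0, 1, 2}
  x = 4: [0↦1, 1↦4, 2↦0, 3↦0, 4↦0]  zeros at y ∈ {2, 3, 4}
Collecting zeros: affine points = {(2, 2), (3, 0), (3, 1), (3, 2), (4, 2), (4, 3), (4, 4)}.
Total count |C(F_5)_aff| = 7.


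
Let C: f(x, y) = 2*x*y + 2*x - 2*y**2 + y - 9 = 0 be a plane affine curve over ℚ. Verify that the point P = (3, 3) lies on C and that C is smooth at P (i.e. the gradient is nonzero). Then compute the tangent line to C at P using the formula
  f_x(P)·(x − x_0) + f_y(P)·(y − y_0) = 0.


Tangent line at P: 8*x - 5*y - 9 = 0.

Step 1: f(3, 3) = 0, so P lies on C.
Step 2: partial derivatives
  f_x(x, y) = 2*y + 2, f_y(x, y) = 2*x - 4*y + 1.
  f_x(P) = 8, f_y(P) = -5 (gradient nonzero, so P is smooth).
Step 3: tangent line at P: 8·(x − 3) + -5·(y − 3) = 0.
Expanding: 8*x - 5*y - 9 = 0.


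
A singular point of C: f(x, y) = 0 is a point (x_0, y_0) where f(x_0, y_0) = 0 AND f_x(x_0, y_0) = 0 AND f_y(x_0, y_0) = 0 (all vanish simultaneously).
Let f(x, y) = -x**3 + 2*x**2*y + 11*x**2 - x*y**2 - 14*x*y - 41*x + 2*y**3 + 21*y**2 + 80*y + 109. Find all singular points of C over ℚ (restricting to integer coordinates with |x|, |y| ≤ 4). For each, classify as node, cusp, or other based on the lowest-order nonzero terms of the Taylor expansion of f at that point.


Singular points: {(2, -3)}; classification: node.

Compute partial derivatives:
  f_x = -3*x**2 + 4*x*y + 22*x - y**2 - 14*y - 41.
  f_y = 2*x**2 - 2*x*y - 14*x + 6*y**2 + 42*y + 80.
Scan x_0 ∈ {−4, ..., 4}. For each x_0, f_y(x_0, y) is a polynomial in y; find its integer roots y ∈ {−4, ..., 4}, then test f_x and f at those candidates.
  x = -4: f_y(-4, y) = 6*y**2 + 50*y + 168; no integer root y with |y| ≤ 4.
  x = -3: f_y(-3, y) = 6*y**2 + 48*y + 140; no integer root y with |y| ≤ 4.
  x = -2: f_y(-2, y) = 6*y**2 + 46*y + 116; no integer root y with |y| ≤ 4.
  x = -1: f_y(-1, y) = 6*y**2 + 44*y + 96; no integer root y with |y| ≤ 4.
  x = 0: f_y(0, y) = 6*y**2 + 42*y + 80; no integer root y with |y| ≤ 4.
  x = 1: f_y(1, y) = 6*y**2 + 40*y + 68; no integer root y with |y| ≤ 4.
  x = 2: f_y(2, y) = 6*y**2 + 38*y + 60; vanishes at y ∈ {-3}. (2, -3): f_x = 0, f = 0 — SINGULAR.
  x = 3: f_y(3, y) = 6*y**2 + 36*y + 56; no integer root y with |y| ≤ 4.
  x = 4: f_y(4, y) = 6*y**2 + 34*y + 56; no integer root y with |y| ≤ 4.
Only singular point on the grid: (2, -3).
Classify: substitute x = 2 + u, y = -3 + v and expand: f = -u**3 + 2*u**2*v - u**2 - u*v**2 + 2*v**3 + v**2.
No constant or linear terms (consistent with a singular point). Quadratic part: -u**2 + v**2. Cubic part: -u**3 + 2*u**2*v - u*v**2 + 2*v**3.
The quadratic part v**2 - u**2 = (v − u)(v + u) splits into two distinct linear factors, so there are two distinct tangent lines y − -3 = ±(x − 2) — this is a node (ordinary double point).
Classification: node.


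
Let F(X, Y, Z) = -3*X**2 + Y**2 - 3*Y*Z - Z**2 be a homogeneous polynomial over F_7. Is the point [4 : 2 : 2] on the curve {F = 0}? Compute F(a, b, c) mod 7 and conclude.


F(4,2,2) ≡ 3 (mod 7); P is NOT on the curve.

Evaluate F(4, 2, 2) term-by-term (mod 7).
  -3*X**2 ↦ -3·16·1·1 = -48
  Y**2 ↦ 1·1·4·1 = 4
  -3*Y*Z ↦ -3·1·2·2 = -12
  -Z**2 ↦ -1·1·1·4 = -4
Sum: F(4, 2, 2) = (-48) + (4) + (-12) + (-4) = -60.
Reducing mod 7: -60 ≡ 3 (mod 7).
Since F(a, b, c) ≡ 3 ≠ 0 (mod 7), P does NOT lie on the curve.


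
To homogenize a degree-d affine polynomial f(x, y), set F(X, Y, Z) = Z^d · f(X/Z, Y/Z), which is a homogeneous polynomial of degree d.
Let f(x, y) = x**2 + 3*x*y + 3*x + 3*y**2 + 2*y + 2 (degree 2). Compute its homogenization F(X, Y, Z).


F(X, Y, Z) = X**2 + 3*X*Y + 3*X*Z + 3*Y**2 + 2*Y*Z + 2*Z**2

deg(f) = 2.
Substitute x = X/Z, y = Y/Z into f, then multiply by Z^2.
  monomial 1·x^2·y^0 ↦ 1·X^2·Y^0·Z^0.
  monomial 3·x^1·y^1 ↦ 3·X^1·Y^1·Z^0.
  monomial 3·x^1·y^0 ↦ 3·X^1·Y^0·Z^1.
  monomial 3·x^0·y^2 ↦ 3·X^0·Y^2·Z^0.
  monomial 2·x^0·y^1 ↦ 2·X^0·Y^1·Z^1.
  monomial 2·x^0·y^0 ↦ 2·X^0·Y^0·Z^2.
Collecting: F(X, Y, Z) = X**2 + 3*X*Y + 3*X*Z + 3*Y**2 + 2*Y*Z + 2*Z**2.


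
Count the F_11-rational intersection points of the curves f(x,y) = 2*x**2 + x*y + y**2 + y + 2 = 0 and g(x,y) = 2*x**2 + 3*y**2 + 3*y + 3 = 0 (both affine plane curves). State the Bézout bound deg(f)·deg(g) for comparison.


Common zeros: ∅; count = 0; Bézout bound = 4.

deg(f) = 2, deg(g) = 2, so Bézout bound = 4.
Scan x ∈ F_11. For each x, list the y ∈ F_11 with f(x, y) ≡ 0 and those with g(x, y) ≡ 0 (mod 11); the common zeros in that column are the intersection.
  x = 0: f ≡ 0 at y ∈ {4, 6}; g ≡ 0 at y ∈ ∅; common: ∅.
  x = 1: f ≡ 0 at y ∈ ∅; g ≡ 0 at y ∈ {1, 9}; common: ∅.
  x = 2: f ≡ 0 at y ∈ ∅; g ≡ 0 at y ∈ {0, 10}; common: ∅.
  x = 3: f ≡ 0 at y ∈ ∅; g ≡ 0 at y ∈ ∅; common: ∅.
  x = 4: f ≡ 0 at y ∈ ∅; g ≡ 0 at y ∈ ∅; common: ∅.
  x = 5: f ≡ 0 at y ∈ {7, 9}; g ≡ 0 at y ∈ {5}; common: ∅.
  x = 6: f ≡ 0 at y ∈ ∅; g ≡ 0 at y ∈ {5}; common: ∅.
  x = 7: f ≡ 0 at y ∈ {5, 9}; g ≡ 0 at y ∈ ∅; common: ∅.
  x = 8: f ≡ 0 at y ∈ {6, 7}; g ≡ 0 at y ∈ ∅; common: ∅.
  x = 9: f ≡ 0 at y ∈ {4, 8}; g ≡ 0 at y ∈ {0, 10}; common: ∅.
  x = 10: f ≡ 0 at y ∈ ∅; g ≡ 0 at y ∈ {1, 9}; common: ∅.
Collecting: common zeros = ∅, so the count is 0.
Comparison with the Bézout bound: 0 ≤ 4 = deg(f)·deg(g), as expected for curves with no common component (the affine F_11-count falls short of the bound because intersections may lie at infinity, over extension fields, or carry multiplicity).


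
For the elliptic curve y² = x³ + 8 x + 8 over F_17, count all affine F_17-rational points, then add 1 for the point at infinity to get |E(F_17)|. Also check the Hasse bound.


Affine points = {(0, 5), (0, 12), (1, 0), (2, 7), (2, 10), (3, 5), (3, 12), (4, 6), (4, 11), (6, 0), (7, 4), (7, 13), (10, 0), (11, 4), (11, 13), (12, 8), (12, 9), (14, 5), (14, 12), (15, 1), (15, 16), (16, 4), (16, 13)}; affine count = 23; |E(F_17)| = 24.

Discriminant check: Δ ∝ 4a³ + 27b² = 4·8³ + 27·8² = 4·512 + 27·64 ≡ 2 (mod 17). Nonzero ⇒ E is nonsingular.
For each x ∈ F_17, compute rhs = x³ + 8·x + 8 mod 17, then count y ∈ F_17 with y² ≡ rhs.
  x = 0: rhs = 8, matching y values: 5, 12 (2 points).
  x = 1: rhs = 0, matching y values: 0 (1 points).
  x = 2: rhs = 15, matching y values: 7, 10 (2 points).
  x = 3: rhs = 8, matching y values: 5, 12 (2 points).
  x = 4: rhs = 2, matching y values: 6, 11 (2 points).
  x = 5: rhs = 3, matching y values: none (0 points).
  x = 6: rhs = 0, matching y values: 0 (1 points).
  x = 7: rhs = 16, matching y values: 4, 13 (2 points).
  x = 8: rhs = 6, matching y values: none (0 points).
  x = 9: rhs = 10, matching y values: none (0 points).
  x = 10: rhs = 0, matching y values: 0 (1 points).
  x = 11: rhs = 16, matching y values: 4, 13 (2 points).
  x = 12: rhs = 13, matching y values: 8, 9 (2 points).
  x = 13: rhs = 14, matching y values: none (0 points).
  x = 14: rhs = 8, matching y values: 5, 12 (2 points).
  x = 15: rhs = 1, matching y values: 1, 16 (2 points).
  x = 16: rhs = 16, matching y values: 4, 13 (2 points).
Total affine count: 23.
Full point count |E(F_17)| = 23 + 1 = 24.
Hasse bound: |24 − (17+1)| = |6| = 6 ≤ 2√17 ≈ 8.2462 ✓.


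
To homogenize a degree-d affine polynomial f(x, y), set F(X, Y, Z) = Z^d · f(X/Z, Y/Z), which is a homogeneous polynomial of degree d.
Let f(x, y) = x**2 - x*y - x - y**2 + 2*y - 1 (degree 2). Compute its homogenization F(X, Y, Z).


F(X, Y, Z) = X**2 - X*Y - X*Z - Y**2 + 2*Y*Z - Z**2

deg(f) = 2.
Substitute x = X/Z, y = Y/Z into f, then multiply by Z^2.
  monomial 1·x^2·y^0 ↦ 1·X^2·Y^0·Z^0.
  monomial -1·x^1·y^1 ↦ -1·X^1·Y^1·Z^0.
  monomial -1·x^1·y^0 ↦ -1·X^1·Y^0·Z^1.
  monomial -1·x^0·y^2 ↦ -1·X^0·Y^2·Z^0.
  monomial 2·x^0·y^1 ↦ 2·X^0·Y^1·Z^1.
  monomial -1·x^0·y^0 ↦ -1·X^0·Y^0·Z^2.
Collecting: F(X, Y, Z) = X**2 - X*Y - X*Z - Y**2 + 2*Y*Z - Z**2.


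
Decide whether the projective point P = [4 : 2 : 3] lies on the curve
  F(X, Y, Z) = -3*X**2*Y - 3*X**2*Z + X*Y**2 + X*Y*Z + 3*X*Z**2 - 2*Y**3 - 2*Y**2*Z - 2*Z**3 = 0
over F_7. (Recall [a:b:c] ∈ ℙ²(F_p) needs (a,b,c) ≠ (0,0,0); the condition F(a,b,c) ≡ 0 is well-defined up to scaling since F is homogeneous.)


F(4,2,3) ≡ 3 (mod 7); P is NOT on the curve.

Evaluate F(4, 2, 3) term-by-term (mod 7).
  -3*X**2*Y ↦ -3·16·2·1 = -96
  -3*X**2*Z ↦ -3·16·1·3 = -144
  X*Y**2 ↦ 1·4·4·1 = 16
  X*Y*Z ↦ 1·4·2·3 = 24
  3*X*Z**2 ↦ 3·4·1·9 = 108
  -2*Y**3 ↦ -2·1·8·1 = -16
  -2*Y**2*Z ↦ -2·1·4·3 = -24
  -2*Z**3 ↦ -2·1·1·27 = -54
Sum: F(4, 2, 3) = (-96) + (-144) + (16) + (24) + (108) + (-16) + (-24) + (-54) = -186.
Reducing mod 7: -186 ≡ 3 (mod 7).
Since F(a, b, c) ≡ 3 ≠ 0 (mod 7), P does NOT lie on the curve.


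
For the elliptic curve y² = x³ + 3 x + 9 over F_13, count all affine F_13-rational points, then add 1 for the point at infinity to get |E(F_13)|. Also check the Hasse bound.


Affine points = {(0, 3), (0, 10), (1, 0), (2, 6), (2, 7), (6, 3), (6, 10), (7, 3), (7, 10), (8, 5), (8, 8), (10, 5), (10, 8)}; affine count = 13; |E(F_13)| = 14.

Discriminant check: Δ ∝ 4a³ + 27b² = 4·3³ + 27·9² = 4·27 + 27·81 ≡ 7 (mod 13). Nonzero ⇒ E is nonsingular.
For each x ∈ F_13, compute rhs = x³ + 3·x + 9 mod 13, then count y ∈ F_13 with y² ≡ rhs.
  x = 0: rhs = 9, matching y values: 3, 10 (2 points).
  x = 1: rhs = 0, matching y values: 0 (1 points).
  x = 2: rhs = 10, matching y values: 6, 7 (2 points).
  x = 3: rhs = 6, matching y values: none (0 points).
  x = 4: rhs = 7, matching y values: none (0 points).
  x = 5: rhs = 6, matching y values: none (0 points).
  x = 6: rhs = 9, matching y values: 3, 10 (2 points).
  x = 7: rhs = 9, matching y values: 3, 10 (2 points).
  x = 8: rhs = 12, matching y values: 5, 8 (2 points).
  x = 9: rhs = 11, matching y values: none (0 points).
  x = 10: rhs = 12, matching y values: 5, 8 (2 points).
  x = 11: rhs = 8, matching y values: none (0 points).
  x = 12: rhs = 5, matching y values: none (0 points).
Total affine count: 13.
Full point count |E(F_13)| = 13 + 1 = 14.
Hasse bound: |14 − (13+1)| = |0| = 0 ≤ 2√13 ≈ 7.2111 ✓.


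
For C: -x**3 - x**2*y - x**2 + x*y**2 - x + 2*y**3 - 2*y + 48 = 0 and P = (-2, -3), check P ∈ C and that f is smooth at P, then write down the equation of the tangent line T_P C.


Tangent line at P: -12*x + 60*y + 156 = 0.

Step 1: f(-2, -3) = 0, so P lies on C.
Step 2: partial derivatives
  f_x(x, y) = -3*x**2 - 2*x*y - 2*x + y**2 - 1, f_y(x, y) = -x**2 + 2*x*y + 6*y**2 - 2.
  f_x(P) = -12, f_y(P) = 60 (gradient nonzero, so P is smooth).
Step 3: tangent line at P: -12·(x − -2) + 60·(y − -3) = 0.
Expanding: -12*x + 60*y + 156 = 0.


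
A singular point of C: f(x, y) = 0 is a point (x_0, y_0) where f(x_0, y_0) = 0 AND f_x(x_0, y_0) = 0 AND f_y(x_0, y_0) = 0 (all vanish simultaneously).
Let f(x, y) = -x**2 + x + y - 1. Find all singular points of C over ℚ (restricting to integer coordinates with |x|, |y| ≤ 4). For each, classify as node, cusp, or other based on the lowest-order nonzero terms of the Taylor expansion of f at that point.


No singular points in the scanned grid; C is smooth there.

Compute partial derivatives:
  f_x = 1 - 2*x.
  f_y = 1.
f_y = 1 is a nonzero constant, so f_y never vanishes: no point (x, y) can satisfy f = f_x = f_y = 0. In particular no (x, y) ∈ {−4, ..., 4}² is singular; the curve is smooth.


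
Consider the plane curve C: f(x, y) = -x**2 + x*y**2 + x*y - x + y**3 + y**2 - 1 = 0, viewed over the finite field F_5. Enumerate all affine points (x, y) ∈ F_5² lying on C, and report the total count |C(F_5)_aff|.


Affine F_5-points: {(0, 3), (1, 2), (1, 3), (3, 1), (4, 2)}; count = 5.

For each of the 25 pairs (x, y) ∈ F_5², evaluate f(x, y) mod 5. Record the zeros.
  x = 0: [0↦4, 1↦1, 2↦1, 3↦0, 4↦4]  zeros at y ∈ {3}
  x = 1: [0↦2, 1↦1, 2↦0, 3↦0, 4↦2]  zeros at y ∈ {2, 3}
  x = 2: [0↦3, 1↦4, 2↦2, 3↦3, 4↦3]  zeros at y ∈ ∅
  x = 3: [0↦2, 1↦0, 2↦2, 3↦4, 4↦2]  zeros at y ∈ {1}
  x = 4: [0↦4, 1↦4, 2↦0, 3↦3, 4↦4]  zeros at y ∈ {2}
Collecting zeros: affine points = {(0, 3), (1, 2), (1, 3), (3, 1), (4, 2)}.
Total count |C(F_5)_aff| = 5.


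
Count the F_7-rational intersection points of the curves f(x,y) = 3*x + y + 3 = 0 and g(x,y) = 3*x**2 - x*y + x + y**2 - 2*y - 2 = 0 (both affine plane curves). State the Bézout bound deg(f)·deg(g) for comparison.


Common zeros: {(1, 1), (6, 0)}; count = 2; Bézout bound = 2.

deg(f) = 1, deg(g) = 2, so Bézout bound = 2.
Scan x ∈ F_7. For each x, list the y ∈ F_7 with f(x, y) ≡ 0 and those with g(x, y) ≡ 0 (mod 7); the common zeros in that column are the intersection.
  x = 0: f ≡ 0 at y ∈ {4}; g ≡ 0 at y ∈ ∅; common: ∅.
  x = 1: f ≡ 0 at y ∈ {1}; g ≡ 0 at y ∈ {1, 2}; common: {1}.
  x = 2: f ≡ 0 at y ∈ {5}; g ≡ 0 at y ∈ ∅; common: ∅.
  x = 3: f ≡ 0 at y ∈ {2}; g ≡ 0 at y ∈ {0, 5}; common: ∅.
  x = 4: f ≡ 0 at y ∈ {6}; g ≡ 0 at y ∈ {2, 4}; common: ∅.
  x = 5: f ≡ 0 at y ∈ {3}; g ≡ 0 at y ∈ ∅; common: ∅.
  x = 6: f ≡ 0 at y ∈ {0}; g ≡ 0 at y ∈ {0, 1}; common: {0}.
Collecting: common zeros = {(1, 1), (6, 0)}, so the count is 2.
Comparison with the Bézout bound: 2 ≤ 2 = deg(f)·deg(g), as expected for curves with no common component (the bound is attained).


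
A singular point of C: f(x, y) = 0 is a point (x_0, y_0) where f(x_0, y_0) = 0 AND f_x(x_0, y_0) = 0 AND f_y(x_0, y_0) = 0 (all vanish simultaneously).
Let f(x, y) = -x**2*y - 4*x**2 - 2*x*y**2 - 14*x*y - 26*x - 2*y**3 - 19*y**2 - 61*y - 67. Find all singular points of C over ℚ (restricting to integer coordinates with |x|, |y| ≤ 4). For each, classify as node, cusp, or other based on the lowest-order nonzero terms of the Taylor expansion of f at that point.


Singular points: {(-1, -3)}; classification: node.

Compute partial derivatives:
  f_x = -2*x*y - 8*x - 2*y**2 - 14*y - 26.
  f_y = -x**2 - 4*x*y - 14*x - 6*y**2 - 38*y - 61.
Scan x_0 ∈ {−4, ..., 4}. For each x_0, f_y(x_0, y) is a polynomial in y; find its integer roots y ∈ {−4, ..., 4}, then test f_x and f at those candidates.
  x = -4: f_y(-4, y) = -6*y**2 - 22*y - 21; no integer root y with |y| ≤ 4.
  x = -3: f_y(-3, y) = -6*y**2 - 26*y - 28; vanishes at y ∈ {-2}. (-3, -2): f_x = 6 ≠ 0.
  x = -2: f_y(-2, y) = -6*y**2 - 30*y - 37; no integer root y with |y| ≤ 4.
  x = -1: f_y(-1, y) = -6*y**2 - 34*y - 48; vanishes at y ∈ {-3}. (-1, -3): f_x = 0, f = 0 — SINGULAR.
  x = 0: f_y(0, y) = -6*y**2 - 38*y - 61; no integer root y with |y| ≤ 4.
  x = 1: f_y(1, y) = -6*y**2 - 42*y - 76; no integer root y with |y| ≤ 4.
  x = 2: f_y(2, y) = -6*y**2 - 46*y - 93; no integer root y with |y| ≤ 4.
  x = 3: f_y(3, y) = -6*y**2 - 50*y - 112; no integer root y with |y| ≤ 4.
  x = 4: f_y(4, y) = -6*y**2 - 54*y - 133; no integer root y with |y| ≤ 4.
Only singular point on the grid: (-1, -3).
Classify: substitute x = -1 + u, y = -3 + v and expand: f = -u**2*v - u**2 - 2*u*v**2 - 2*v**3 + v**2.
No constant or linear terms (consistent with a singular point). Quadratic part: -u**2 + v**2. Cubic part: -u**2*v - 2*u*v**2 - 2*v**3.
The quadratic part v**2 - u**2 = (v − u)(v + u) splits into two distinct linear factors, so there are two distinct tangent lines y − -3 = ±(x − -1) — this is a node (ordinary double point).
Classification: node.


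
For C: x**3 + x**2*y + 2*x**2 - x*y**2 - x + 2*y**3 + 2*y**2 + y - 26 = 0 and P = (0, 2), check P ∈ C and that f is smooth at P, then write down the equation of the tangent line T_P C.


Tangent line at P: -5*x + 33*y - 66 = 0.

Step 1: f(0, 2) = 0, so P lies on C.
Step 2: partial derivatives
  f_x(x, y) = 3*x**2 + 2*x*y + 4*x - y**2 - 1, f_y(x, y) = x**2 - 2*x*y + 6*y**2 + 4*y + 1.
  f_x(P) = -5, f_y(P) = 33 (gradient nonzero, so P is smooth).
Step 3: tangent line at P: -5·(x − 0) + 33·(y − 2) = 0.
Expanding: -5*x + 33*y - 66 = 0.


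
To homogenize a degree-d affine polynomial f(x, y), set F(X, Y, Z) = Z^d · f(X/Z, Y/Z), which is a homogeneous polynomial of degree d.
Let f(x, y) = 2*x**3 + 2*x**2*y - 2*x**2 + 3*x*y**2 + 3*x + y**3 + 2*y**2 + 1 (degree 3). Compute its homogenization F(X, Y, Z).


F(X, Y, Z) = 2*X**3 + 2*X**2*Y - 2*X**2*Z + 3*X*Y**2 + 3*X*Z**2 + Y**3 + 2*Y**2*Z + Z**3

deg(f) = 3.
Substitute x = X/Z, y = Y/Z into f, then multiply by Z^3.
  monomial 2·x^3·y^0 ↦ 2·X^3·Y^0·Z^0.
  monomial 2·x^2·y^1 ↦ 2·X^2·Y^1·Z^0.
  monomial -2·x^2·y^0 ↦ -2·X^2·Y^0·Z^1.
  monomial 3·x^1·y^2 ↦ 3·X^1·Y^2·Z^0.
  monomial 3·x^1·y^0 ↦ 3·X^1·Y^0·Z^2.
  monomial 1·x^0·y^3 ↦ 1·X^0·Y^3·Z^0.
  monomial 2·x^0·y^2 ↦ 2·X^0·Y^2·Z^1.
  monomial 1·x^0·y^0 ↦ 1·X^0·Y^0·Z^3.
Collecting: F(X, Y, Z) = 2*X**3 + 2*X**2*Y - 2*X**2*Z + 3*X*Y**2 + 3*X*Z**2 + Y**3 + 2*Y**2*Z + Z**3.


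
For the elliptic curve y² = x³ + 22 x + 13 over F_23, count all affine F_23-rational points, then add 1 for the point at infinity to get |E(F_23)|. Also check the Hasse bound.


Affine points = {(0, 6), (0, 17), (1, 6), (1, 17), (4, 2), (4, 21), (5, 8), (5, 15), (6, 4), (6, 19), (7, 2), (7, 21), (12, 2), (12, 21), (13, 9), (13, 14), (14, 11), (14, 12), (18, 10), (18, 13), (20, 9), (20, 14), (22, 6), (22, 17)}; affine count = 24; |E(F_23)| = 25.

Discriminant check: Δ ∝ 4a³ + 27b² = 4·22³ + 27·13² = 4·10648 + 27·169 ≡ 5 (mod 23). Nonzero ⇒ E is nonsingular.
For each x ∈ F_23, compute rhs = x³ + 22·x + 13 mod 23, then count y ∈ F_23 with y² ≡ rhs.
  x = 0: rhs = 13, matching y values: 6, 17 (2 points).
  x = 1: rhs = 13, matching y values: 6, 17 (2 points).
  x = 2: rhs = 19, matching y values: none (0 points).
  x = 3: rhs = 14, matching y values: none (0 points).
  x = 4: rhs = 4, matching y values: 2, 21 (2 points).
  x = 5: rhs = 18, matching y values: 8, 15 (2 points).
  x = 6: rhs = 16, matching y values: 4, 19 (2 points).
  x = 7: rhs = 4, matching y values: 2, 21 (2 points).
  x = 8: rhs = 11, matching y values: none (0 points).
  x = 9: rhs = 20, matching y values: none (0 points).
  x = 10: rhs = 14, matching y values: none (0 points).
  x = 11: rhs = 22, matching y values: none (0 points).
  x = 12: rhs = 4, matching y values: 2, 21 (2 points).
  x = 13: rhs = 12, matching y values: 9, 14 (2 points).
  x = 14: rhs = 6, matching y values: 11, 12 (2 points).
  x = 15: rhs = 15, matching y values: none (0 points).
  x = 16: rhs = 22, matching y values: none (0 points).
  x = 17: rhs = 10, matching y values: none (0 points).
  x = 18: rhs = 8, matching y values: 10, 13 (2 points).
  x = 19: rhs = 22, matching y values: none (0 points).
  x = 20: rhs = 12, matching y values: 9, 14 (2 points).
  x = 21: rhs = 7, matching y values: none (0 points).
  x = 22: rhs = 13, matching y values: 6, 17 (2 points).
Total affine count: 24.
Full point count |E(F_23)| = 24 + 1 = 25.
Hasse bound: |25 − (23+1)| = |1| = 1 ≤ 2√23 ≈ 9.5917 ✓.


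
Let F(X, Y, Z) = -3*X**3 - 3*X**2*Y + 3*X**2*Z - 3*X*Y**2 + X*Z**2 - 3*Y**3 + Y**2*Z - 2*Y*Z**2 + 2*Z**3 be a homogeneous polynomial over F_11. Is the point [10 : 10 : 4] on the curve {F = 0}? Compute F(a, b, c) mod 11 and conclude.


F(10,10,4) ≡ 7 (mod 11); P is NOT on the curve.

Evaluate F(10, 10, 4) term-by-term (mod 11).
  -3*X**3 ↦ -3·1000·1·1 = -3000
  -3*X**2*Y ↦ -3·100·10·1 = -3000
  3*X**2*Z ↦ 3·100·1·4 = 1200
  -3*X*Y**2 ↦ -3·10·100·1 = -3000
  X*Z**2 ↦ 1·10·1·16 = 160
  -3*Y**3 ↦ -3·1·1000·1 = -3000
  Y**2*Z ↦ 1·1·100·4 = 400
  -2*Y*Z**2 ↦ -2·1·10·16 = -320
  2*Z**3 ↦ 2·1·1·64 = 128
Sum: F(10, 10, 4) = (-3000) + (-3000) + (1200) + (-3000) + (160) + (-3000) + (400) + (-320) + (128) = -10432.
Reducing mod 11: -10432 ≡ 7 (mod 11).
Since F(a, b, c) ≡ 7 ≠ 0 (mod 11), P does NOT lie on the curve.


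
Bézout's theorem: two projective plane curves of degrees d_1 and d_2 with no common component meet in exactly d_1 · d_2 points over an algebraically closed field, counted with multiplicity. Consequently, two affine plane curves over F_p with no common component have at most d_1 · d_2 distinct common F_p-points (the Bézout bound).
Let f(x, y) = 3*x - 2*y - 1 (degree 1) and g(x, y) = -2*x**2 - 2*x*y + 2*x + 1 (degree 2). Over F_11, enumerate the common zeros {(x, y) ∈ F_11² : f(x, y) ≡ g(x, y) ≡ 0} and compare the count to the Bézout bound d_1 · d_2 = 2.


Common zeros: ∅; count = 0; Bézout bound = 2.

deg(f) = 1, deg(g) = 2, so Bézout bound = 2.
Scan x ∈ F_11. For each x, list the y ∈ F_11 with f(x, y) ≡ 0 and those with g(x, y) ≡ 0 (mod 11); the common zeros in that column are the intersection.
  x = 0: f ≡ 0 at y ∈ {5}; g ≡ 0 at y ∈ ∅; common: ∅.
  x = 1: f ≡ 0 at y ∈ {1}; g ≡ 0 at y ∈ {6}; common: ∅.
  x = 2: f ≡ 0 at y ∈ {8}; g ≡ 0 at y ∈ {2}; common: ∅.
  x = 3: f ≡ 0 at y ∈ {4}; g ≡ 0 at y ∈ {0}; common: ∅.
  x = 4: f ≡ 0 at y ∈ {0}; g ≡ 0 at y ∈ {4}; common: ∅.
  x = 5: f ≡ 0 at y ∈ {7}; g ≡ 0 at y ∈ {6}; common: ∅.
  x = 6: f ≡ 0 at y ∈ {3}; g ≡ 0 at y ∈ {7}; common: ∅.
  x = 7: f ≡ 0 at y ∈ {10}; g ≡ 0 at y ∈ {9}; common: ∅.
  x = 8: f ≡ 0 at y ∈ {6}; g ≡ 0 at y ∈ {2}; common: ∅.
  x = 9: f ≡ 0 at y ∈ {2}; g ≡ 0 at y ∈ {0}; common: ∅.
  x = 10: f ≡ 0 at y ∈ {9}; g ≡ 0 at y ∈ {7}; common: ∅.
Collecting: common zeros = ∅, so the count is 0.
Comparison with the Bézout bound: 0 ≤ 2 = deg(f)·deg(g), as expected for curves with no common component (the affine F_11-count falls short of the bound because intersections may lie at infinity, over extension fields, or carry multiplicity).


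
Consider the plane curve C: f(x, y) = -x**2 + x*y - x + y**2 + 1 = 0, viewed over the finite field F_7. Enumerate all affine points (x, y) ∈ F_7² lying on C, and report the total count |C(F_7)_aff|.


Affine F_7-points: {(3, 1), (3, 3), (4, 1), (4, 2), (5, 4), (5, 5), (6, 3), (6, 5)}; count = 8.

For each of the 49 pairs (x, y) ∈ F_7², evaluate f(x, y) mod 7. Record the zeros.
  x = 0: [0↦1, 1↦2, 2↦5, 3↦3, 4↦3, 5↦5, 6↦2]  zeros at y ∈ ∅
  x = 1: [0↦6, 1↦1, 2↦5, 3↦4, 4↦5, 5↦1, 6↦6]  zeros at y ∈ ∅
  x = 2: [0↦2, 1↦5, 2↦3, 3↦3, 4↦5, 5↦2, 6↦1]  zeros at y ∈ ∅
  x = 3: [0↦3, 1↦0, 2↦6, 3↦0, 4↦3, 5↦1, 6↦1]  zeros at y ∈ {1, 3}
  x = 4: [0↦2, 1↦0, 2↦0, 3↦2, 4↦6, 5↦5, 6↦6]  zeros at y ∈ {1, 2}
  x = 5: [0↦6, 1↦5, 2↦6, 3↦2, 4↦0, 5↦0, 6↦2]  zeros at y ∈ {4, 5}
  x = 6: [0↦1, 1↦1, 2↦3, 3↦0, 4↦6, 5↦0, 6↦3]  zeros at y ∈ {3, 5}
Collecting zeros: affine points = {(3, 1), (3, 3), (4, 1), (4, 2), (5, 4), (5, 5), (6, 3), (6, 5)}.
Total count |C(F_7)_aff| = 8.


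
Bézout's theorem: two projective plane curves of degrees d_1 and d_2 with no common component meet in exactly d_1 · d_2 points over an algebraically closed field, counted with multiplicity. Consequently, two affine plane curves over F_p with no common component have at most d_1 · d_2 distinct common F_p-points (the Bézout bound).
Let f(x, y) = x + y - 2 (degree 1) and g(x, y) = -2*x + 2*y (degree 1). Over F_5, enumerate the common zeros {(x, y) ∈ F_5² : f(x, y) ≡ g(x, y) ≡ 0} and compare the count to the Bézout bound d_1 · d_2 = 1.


Common zeros: {(1, 1)}; count = 1; Bézout bound = 1.

deg(f) = 1, deg(g) = 1, so Bézout bound = 1.
Scan x ∈ F_5. For each x, list the y ∈ F_5 with f(x, y) ≡ 0 and those with g(x, y) ≡ 0 (mod 5); the common zeros in that column are the intersection.
  x = 0: f ≡ 0 at y ∈ {2}; g ≡ 0 at y ∈ {0}; common: ∅.
  x = 1: f ≡ 0 at y ∈ {1}; g ≡ 0 at y ∈ {1}; common: {1}.
  x = 2: f ≡ 0 at y ∈ {0}; g ≡ 0 at y ∈ {2}; common: ∅.
  x = 3: f ≡ 0 at y ∈ {4}; g ≡ 0 at y ∈ {3}; common: ∅.
  x = 4: f ≡ 0 at y ∈ {3}; g ≡ 0 at y ∈ {4}; common: ∅.
Collecting: common zeros = {(1, 1)}, so the count is 1.
Comparison with the Bézout bound: 1 ≤ 1 = deg(f)·deg(g), as expected for curves with no common component (the bound is attained).


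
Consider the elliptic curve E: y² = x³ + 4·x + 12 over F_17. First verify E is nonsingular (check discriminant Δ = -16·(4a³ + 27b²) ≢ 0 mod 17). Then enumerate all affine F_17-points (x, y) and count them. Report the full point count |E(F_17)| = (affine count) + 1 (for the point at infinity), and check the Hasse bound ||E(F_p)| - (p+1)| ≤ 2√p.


Affine points = {(1, 0), (3, 0), (5, 2), (5, 15), (7, 3), (7, 14), (10, 7), (10, 10), (13, 0), (15, 8), (15, 9)}; affine count = 11; |E(F_17)| = 12.

Discriminant check: Δ ∝ 4a³ + 27b² = 4·4³ + 27·12² = 4·64 + 27·144 ≡ 13 (mod 17). Nonzero ⇒ E is nonsingular.
For each x ∈ F_17, compute rhs = x³ + 4·x + 12 mod 17, then count y ∈ F_17 with y² ≡ rhs.
  x = 0: rhs = 12, matching y values: none (0 points).
  x = 1: rhs = 0, matching y values: 0 (1 points).
  x = 2: rhs = 11, matching y values: none (0 points).
  x = 3: rhs = 0, matching y values: 0 (1 points).
  x = 4: rhs = 7, matching y values: none (0 points).
  x = 5: rhs = 4, matching y values: 2, 15 (2 points).
  x = 6: rhs = 14, matching y values: none (0 points).
  x = 7: rhs = 9, matching y values: 3, 14 (2 points).
  x = 8: rhs = 12, matching y values: none (0 points).
  x = 9: rhs = 12, matching y values: none (0 points).
  x = 10: rhs = 15, matching y values: 7, 10 (2 points).
  x = 11: rhs = 10, matching y values: none (0 points).
  x = 12: rhs = 3, matching y values: none (0 points).
  x = 13: rhs = 0, matching y values: 0 (1 points).
  x = 14: rhs = 7, matching y values: none (0 points).
  x = 15: rhs = 13, matching y values: 8, 9 (2 points).
  x = 16: rhs = 7, matching y values: none (0 points).
Total affine count: 11.
Full point count |E(F_17)| = 11 + 1 = 12.
Hasse bound: |12 − (17+1)| = |-6| = 6 ≤ 2√17 ≈ 8.2462 ✓.


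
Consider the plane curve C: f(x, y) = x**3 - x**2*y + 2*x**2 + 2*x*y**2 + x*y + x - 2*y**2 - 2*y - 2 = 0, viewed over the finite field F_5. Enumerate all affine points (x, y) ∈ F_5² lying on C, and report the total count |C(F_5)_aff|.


Affine F_5-points: {(1, 1), (4, 1), (4, 3)}; count = 3.

For each of the 25 pairs (x, y) ∈ F_5², evaluate f(x, y) mod 5. Record the zeros.
  x = 0: [0↦3, 1↦4, 2↦1, 3↦4, 4↦3]  zeros at y ∈ ∅
  x = 1: [0↦2, 1↦0, 2↦3, 3↦1, 4↦4]  zeros at y ∈ {1}
  x = 2: [0↦1, 1↦4, 2↦1, 3↦2, 4↦2]  zeros at y ∈ ∅
  x = 3: [0↦1, 1↦2, 2↦1, 3↦3, 4↦3]  zeros at y ∈ ∅
  x = 4: [0↦3, 1↦0, 2↦4, 3↦0, 4↦3]  zeros at y ∈ {1, 3}
Collecting zeros: affine points = {(1, 1), (4, 1), (4, 3)}.
Total count |C(F_5)_aff| = 3.


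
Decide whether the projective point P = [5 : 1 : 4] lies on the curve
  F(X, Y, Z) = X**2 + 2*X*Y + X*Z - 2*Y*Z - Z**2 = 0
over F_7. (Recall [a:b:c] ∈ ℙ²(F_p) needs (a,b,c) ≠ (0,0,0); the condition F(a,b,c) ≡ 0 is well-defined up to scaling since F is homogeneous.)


F(5,1,4) ≡ 3 (mod 7); P is NOT on the curve.

Evaluate F(5, 1, 4) term-by-term (mod 7).
  X**2 ↦ 1·25·1·1 = 25
  2*X*Y ↦ 2·5·1·1 = 10
  X*Z ↦ 1·5·1·4 = 20
  -2*Y*Z ↦ -2·1·1·4 = -8
  -Z**2 ↦ -1·1·1·16 = -16
Sum: F(5, 1, 4) = (25) + (10) + (20) + (-8) + (-16) = 31.
Reducing mod 7: 31 ≡ 3 (mod 7).
Since F(a, b, c) ≡ 3 ≠ 0 (mod 7), P does NOT lie on the curve.


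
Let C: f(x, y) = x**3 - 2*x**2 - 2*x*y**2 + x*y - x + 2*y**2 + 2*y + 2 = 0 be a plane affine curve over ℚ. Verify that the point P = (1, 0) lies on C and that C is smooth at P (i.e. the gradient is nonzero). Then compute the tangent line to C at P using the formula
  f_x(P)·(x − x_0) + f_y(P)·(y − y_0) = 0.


Tangent line at P: -2*x + 3*y + 2 = 0.

Step 1: f(1, 0) = 0, so P lies on C.
Step 2: partial derivatives
  f_x(x, y) = 3*x**2 - 4*x - 2*y**2 + y - 1, f_y(x, y) = -4*x*y + x + 4*y + 2.
  f_x(P) = -2, f_y(P) = 3 (gradient nonzero, so P is smooth).
Step 3: tangent line at P: -2·(x − 1) + 3·(y − 0) = 0.
Expanding: -2*x + 3*y + 2 = 0.


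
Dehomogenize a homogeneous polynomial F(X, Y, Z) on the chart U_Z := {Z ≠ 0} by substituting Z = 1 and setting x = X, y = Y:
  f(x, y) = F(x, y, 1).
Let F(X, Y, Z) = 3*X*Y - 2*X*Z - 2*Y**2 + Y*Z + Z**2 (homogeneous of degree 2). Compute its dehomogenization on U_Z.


f(x, y) = 3*x*y - 2*x - 2*y**2 + y + 1

On U_Z we set Z = 1. Each monomial c·X^i·Y^j·Z^k in F becomes c·x^i·y^j·1^k = c·x^i·y^j.
Substituting Z = 1: F(X, Y, 1) = 3*x*y - 2*x - 2*y**2 + y + 1.
Note: deg(f) ≤ deg(F) = 2; strict inequality happens when F is divisible by Z (lost terms).


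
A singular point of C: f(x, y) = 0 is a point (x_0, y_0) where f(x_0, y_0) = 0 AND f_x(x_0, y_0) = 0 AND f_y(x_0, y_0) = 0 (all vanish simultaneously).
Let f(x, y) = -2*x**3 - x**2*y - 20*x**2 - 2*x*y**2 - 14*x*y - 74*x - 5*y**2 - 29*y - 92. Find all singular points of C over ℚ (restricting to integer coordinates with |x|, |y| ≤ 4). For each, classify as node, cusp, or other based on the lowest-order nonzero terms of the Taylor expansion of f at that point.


Singular points: {(-3, -2)}; classification: cusp.

Compute partial derivatives:
  f_x = -6*x**2 - 2*x*y - 40*x - 2*y**2 - 14*y - 74.
  f_y = -x**2 - 4*x*y - 14*x - 10*y - 29.
Scan x_0 ∈ {−4, ..., 4}. For each x_0, f_y(x_0, y) is a polynomial in y; find its integer roots y ∈ {−4, ..., 4}, then test f_x and f at those candidates.
  x = -4: f_y(-4, y) = 6*y + 11; no integer root y with |y| ≤ 4.
  x = -3: f_y(-3, y) = 2*y + 4; vanishes at y ∈ {-2}. (-3, -2): f_x = 0, f = 0 — SINGULAR.
  x = -2: f_y(-2, y) = -2*y - 5; no integer root y with |y| ≤ 4.
  x = -1: f_y(-1, y) = -6*y - 16; no integer root y with |y| ≤ 4.
  x = 0: f_y(0, y) = -10*y - 29; no integer root y with |y| ≤ 4.
  x = 1: f_y(1, y) = -14*y - 44; no integer root y with |y| ≤ 4.
  x = 2: f_y(2, y) = -18*y - 61; no integer root y with |y| ≤ 4.
  x = 3: f_y(3, y) = -22*y - 80; no integer root y with |y| ≤ 4.
  x = 4: f_y(4, y) = -26*y - 101; no integer root y with |y| ≤ 4.
Only singular point on the grid: (-3, -2).
Classify: substitute x = -3 + u, y = -2 + v and expand: f = -2*u**3 - u**2*v - 2*u*v**2 + v**2.
No constant or linear terms (consistent with a singular point). Quadratic part: v**2. Cubic part: -2*u**3 - u**2*v - 2*u*v**2.
The quadratic part v**2 is a perfect square, so there is a single (double) tangent line v = 0, i.e. y = -2. Restricting the cubic part to that line (v = 0) leaves -2*u**3 ≠ 0, so f is not divisible by v and the branch is v² ≈ 2*u**3 to lowest order — this is a cusp.
Classification: cusp.


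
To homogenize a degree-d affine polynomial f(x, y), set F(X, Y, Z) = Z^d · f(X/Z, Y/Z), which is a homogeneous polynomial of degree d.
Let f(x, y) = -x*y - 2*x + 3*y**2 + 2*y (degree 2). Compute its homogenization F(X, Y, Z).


F(X, Y, Z) = -X*Y - 2*X*Z + 3*Y**2 + 2*Y*Z

deg(f) = 2.
Substitute x = X/Z, y = Y/Z into f, then multiply by Z^2.
  monomial -1·x^1·y^1 ↦ -1·X^1·Y^1·Z^0.
  monomial -2·x^1·y^0 ↦ -2·X^1·Y^0·Z^1.
  monomial 3·x^0·y^2 ↦ 3·X^0·Y^2·Z^0.
  monomial 2·x^0·y^1 ↦ 2·X^0·Y^1·Z^1.
Collecting: F(X, Y, Z) = -X*Y - 2*X*Z + 3*Y**2 + 2*Y*Z.
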